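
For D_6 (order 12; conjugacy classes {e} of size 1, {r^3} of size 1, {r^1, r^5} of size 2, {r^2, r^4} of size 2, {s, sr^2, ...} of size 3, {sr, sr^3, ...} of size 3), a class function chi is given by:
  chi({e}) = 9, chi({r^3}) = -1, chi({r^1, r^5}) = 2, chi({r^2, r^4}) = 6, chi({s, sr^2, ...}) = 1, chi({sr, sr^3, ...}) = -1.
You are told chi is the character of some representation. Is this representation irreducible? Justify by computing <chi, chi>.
Not irreducible (reducible): <chi, chi> = 14 > 1.

Derivation: <chi, chi> = (1/|G|) sum_C |C| * |chi(C)|^2 = (1/12)[1*|9|^2 + 1*|-1|^2 + 2*|2|^2 + 2*|6|^2 + 3*|1|^2 + 3*|-1|^2]
  = (1/12)[(81) + (1) + (8) + (72) + (3) + (3)] = 168/12 = 14.
A character is irreducible iff <chi, chi> = 1, so this representation is reducible.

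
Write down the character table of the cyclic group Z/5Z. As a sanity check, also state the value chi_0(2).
Character table of Z/5Z (irreps indexed chi_0,...,chi_4 with chi_k(m) = zeta_5^(k*m), zeta_5 = exp(2*pi*i/5)):
  irrep \ class  {0} (size 1)  {1} (size 1)    {2} (size 1)    {3} (size 1)    {4} (size 1)  
  chi_0          1             1               1               1               1             
  chi_1          1             exp(2*I*pi/5)   exp(4*I*pi/5)   exp(-4*I*pi/5)  exp(-2*I*pi/5)
  chi_2          1             exp(4*I*pi/5)   exp(-2*I*pi/5)  exp(2*I*pi/5)   exp(-4*I*pi/5)
  chi_3          1             exp(-4*I*pi/5)  exp(2*I*pi/5)   exp(-2*I*pi/5)  exp(4*I*pi/5) 
  chi_4          1             exp(-2*I*pi/5)  exp(-4*I*pi/5)  exp(4*I*pi/5)   exp(2*I*pi/5) 

Spot check: chi_0(2) = zeta_5^(0*2) = zeta_5^0 = 1.

Solution. Z/5Z is abelian, so all 5 irreducible complex representations are 1-dimensional. They are given by chi_k(m) = zeta_5^(k*m) for k = 0,...,4. Row orthogonality: sum_m chi_k(m) conj(chi_l(m)) = 5 * [k = l].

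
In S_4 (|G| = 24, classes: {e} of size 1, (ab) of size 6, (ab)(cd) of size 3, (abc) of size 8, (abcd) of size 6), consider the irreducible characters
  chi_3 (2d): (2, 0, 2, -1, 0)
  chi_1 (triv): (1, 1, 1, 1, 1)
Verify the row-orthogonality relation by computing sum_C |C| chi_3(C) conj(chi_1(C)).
Sum = 0; so <chi_3, chi_1> = 0 (distinct irreducibles are orthogonal).

Solution. Compute term by term over conjugacy classes (|C| * chi_3(C) * conj(chi_1(C))):
  1*(2)*conj(1) + 6*(0)*conj(1) + 3*(2)*conj(1) + 8*(-1)*conj(1) + 6*(0)*conj(1)
  = (2) + (0) + (6) + (-8) + (0)
  = 0.
Dividing by |G| = 24 gives 0/24 = 0, matching the row-orthogonality relation <chi_3, chi_1> = [chi_3 = chi_1].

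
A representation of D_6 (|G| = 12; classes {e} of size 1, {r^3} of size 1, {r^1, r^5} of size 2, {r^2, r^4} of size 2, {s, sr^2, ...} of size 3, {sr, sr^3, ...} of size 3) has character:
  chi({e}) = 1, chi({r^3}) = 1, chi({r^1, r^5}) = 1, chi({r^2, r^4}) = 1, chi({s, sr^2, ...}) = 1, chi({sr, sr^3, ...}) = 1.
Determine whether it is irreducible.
Irreducible: <chi, chi> = 1.

Working: <chi, chi> = (1/|G|) sum_C |C| * |chi(C)|^2 = (1/12)[1*|1|^2 + 1*|1|^2 + 2*|1|^2 + 2*|1|^2 + 3*|1|^2 + 3*|1|^2]
  = (1/12)[(1) + (1) + (2) + (2) + (3) + (3)] = 12/12 = 1.
A character is irreducible iff <chi, chi> = 1, so this representation is irreducible.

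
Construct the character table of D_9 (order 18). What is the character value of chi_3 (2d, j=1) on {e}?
Conjugacy classes: {e} of size 1, {r^1, r^8} of size 2, {r^2, r^7} of size 2, {r^3, r^6} of size 2, {r^4, r^5} of size 2, {s, sr, ..., sr^8} of size 9.
Character table:
  irrep \ class              {e} (size 1)  {r^1, r^8} (size 2)  {r^2, r^7} (size 2)  {r^3, r^6} (size 2)  {r^4, r^5} (size 2)  {s, sr, ..., sr^8} (size 9)
  chi_1 (triv)               1             1                    1                    1                    1                    1                          
  chi_2 (sign: r->1, s->-1)  1             1                    1                    1                    1                    -1                         
  chi_3 (2d, j=1)            2             2*cos(2*pi/9)        2*cos(4*pi/9)        -1                   -2*cos(pi/9)         0                          
  chi_4 (2d, j=2)            2             2*cos(4*pi/9)        -2*cos(pi/9)         -1                   2*cos(2*pi/9)        0                          
  chi_5 (2d, j=3)            2             -1                   -1                   2                    -1                   0                          
  chi_6 (2d, j=4)            2             -2*cos(pi/9)         2*cos(2*pi/9)        -1                   2*cos(4*pi/9)        0                          

Spot check: chi_3 (2d, j=1) on {e} = 2.

Reasoning: D_9 has order 2*9 = 18 with 6 conjugacy classes, hence 6 irreducibles. Sum of squared dims 1 + 1 + 4 + 4 + 4 + 4 = 18 = |G|. Linear characters come from the abelianisation; the 2-dimensional irreps have character r^k -> 2*cos(2*pi*j*k/9), reflections -> 0.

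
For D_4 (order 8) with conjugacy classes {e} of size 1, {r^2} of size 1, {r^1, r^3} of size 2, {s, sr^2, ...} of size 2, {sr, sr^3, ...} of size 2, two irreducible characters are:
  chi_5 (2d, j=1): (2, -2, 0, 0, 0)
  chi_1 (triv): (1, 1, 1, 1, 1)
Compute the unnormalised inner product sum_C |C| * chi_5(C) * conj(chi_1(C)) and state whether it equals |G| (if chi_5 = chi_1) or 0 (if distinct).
Sum = 0; so <chi_5, chi_1> = 0 (distinct irreducibles are orthogonal).

Solution. Compute term by term over conjugacy classes (|C| * chi_5(C) * conj(chi_1(C))):
  1*(2)*conj(1) + 1*(-2)*conj(1) + 2*(0)*conj(1) + 2*(0)*conj(1) + 2*(0)*conj(1)
  = (2) + (-2) + (0) + (0) + (0)
  = 0.
Dividing by |G| = 8 gives 0/8 = 0, matching the row-orthogonality relation <chi_5, chi_1> = [chi_5 = chi_1].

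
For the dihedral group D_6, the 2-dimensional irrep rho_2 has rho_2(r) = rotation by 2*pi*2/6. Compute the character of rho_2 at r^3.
chi_{rho_2}(r^3) = 2*cos(2*pi*2*3/6) = 2

Working: rho_2(r^3) is rotation by angle 2*pi*2*3/6, whose trace is 2*cos(2*pi*2*3/6) = 2.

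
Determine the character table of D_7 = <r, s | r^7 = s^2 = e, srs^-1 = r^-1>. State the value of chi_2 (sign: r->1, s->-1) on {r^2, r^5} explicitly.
Conjugacy classes: {e} of size 1, {r^1, r^6} of size 2, {r^2, r^5} of size 2, {r^3, r^4} of size 2, {s, sr, ..., sr^6} of size 7.
Character table:
  irrep \ class              {e} (size 1)  {r^1, r^6} (size 2)  {r^2, r^5} (size 2)  {r^3, r^4} (size 2)  {s, sr, ..., sr^6} (size 7)
  chi_1 (triv)               1             1                    1                    1                    1                          
  chi_2 (sign: r->1, s->-1)  1             1                    1                    1                    -1                         
  chi_3 (2d, j=1)            2             2*cos(2*pi/7)        -2*cos(3*pi/7)       -2*cos(pi/7)         0                          
  chi_4 (2d, j=2)            2             -2*cos(3*pi/7)       -2*cos(pi/7)         2*cos(2*pi/7)        0                          
  chi_5 (2d, j=3)            2             -2*cos(pi/7)         2*cos(2*pi/7)        -2*cos(3*pi/7)       0                          

Spot check: chi_2 (sign: r->1, s->-1) on {r^2, r^5} = 1.

Solution. D_7 has order 2*7 = 14 with 5 conjugacy classes, hence 5 irreducibles. Sum of squared dims 1 + 1 + 4 + 4 + 4 = 14 = |G|. Linear characters come from the abelianisation; the 2-dimensional irreps have character r^k -> 2*cos(2*pi*j*k/7), reflections -> 0.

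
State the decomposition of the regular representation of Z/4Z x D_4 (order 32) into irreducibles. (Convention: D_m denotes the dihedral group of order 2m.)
Each irreducible V_i of dimension d_i appears with multiplicity d_i, i.e. rho_reg = (direct sum over all irreducibles V_i) d_i V_i. The irreducible dimensions for Z/4Z x D_4 are 1, 1, 1, 1, 1, 1, 1, 1, 1, 1, 1, 1, 1, 1, 1, 1, 2, 2, 2, 2: 16 irreducibles of dimension 1, each with multiplicity 1; 4 irreducibles of dimension 2, each with multiplicity 2. Total dimension 16*1*1 + 4*2*2 = 32 = |G|.

Why: General theorem: in the regular representation of a finite group G, each irreducible appears with multiplicity equal to its dimension. Check: dim(rho_reg) = sum d_i^2 = 1 + 1 + 1 + 1 + 1 + 1 + 1 + 1 + 1 + 1 + 1 + 1 + 1 + 1 + 1 + 1 + 4 + 4 + 4 + 4 = 32 = |G|.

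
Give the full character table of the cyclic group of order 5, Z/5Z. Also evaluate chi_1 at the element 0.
Character table of Z/5Z (irreps indexed chi_0,...,chi_4 with chi_k(m) = zeta_5^(k*m), zeta_5 = exp(2*pi*i/5)):
  irrep \ class  {0} (size 1)  {1} (size 1)    {2} (size 1)    {3} (size 1)    {4} (size 1)  
  chi_0          1             1               1               1               1             
  chi_1          1             exp(2*I*pi/5)   exp(4*I*pi/5)   exp(-4*I*pi/5)  exp(-2*I*pi/5)
  chi_2          1             exp(4*I*pi/5)   exp(-2*I*pi/5)  exp(2*I*pi/5)   exp(-4*I*pi/5)
  chi_3          1             exp(-4*I*pi/5)  exp(2*I*pi/5)   exp(-2*I*pi/5)  exp(4*I*pi/5) 
  chi_4          1             exp(-2*I*pi/5)  exp(-4*I*pi/5)  exp(4*I*pi/5)   exp(2*I*pi/5) 

Spot check: chi_1(0) = zeta_5^(1*0) = zeta_5^0 = 1.

Reasoning: Z/5Z is abelian, so all 5 irreducible complex representations are 1-dimensional. They are given by chi_k(m) = zeta_5^(k*m) for k = 0,...,4. Row orthogonality: sum_m chi_k(m) conj(chi_l(m)) = 5 * [k = l].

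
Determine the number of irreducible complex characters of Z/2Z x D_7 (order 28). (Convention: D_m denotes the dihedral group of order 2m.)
10

Justification: The number of irreducible complex representations of a finite group equals its number of conjugacy classes. For a direct product, #classes(G x H) = #classes(G) * #classes(H). Z/2Z has 2 classes (abelian), D_7 has 5 classes, so 2 * 5 = 10, so Z/2Z x D_7 (order 28) has exactly 10 irreducible complex representations.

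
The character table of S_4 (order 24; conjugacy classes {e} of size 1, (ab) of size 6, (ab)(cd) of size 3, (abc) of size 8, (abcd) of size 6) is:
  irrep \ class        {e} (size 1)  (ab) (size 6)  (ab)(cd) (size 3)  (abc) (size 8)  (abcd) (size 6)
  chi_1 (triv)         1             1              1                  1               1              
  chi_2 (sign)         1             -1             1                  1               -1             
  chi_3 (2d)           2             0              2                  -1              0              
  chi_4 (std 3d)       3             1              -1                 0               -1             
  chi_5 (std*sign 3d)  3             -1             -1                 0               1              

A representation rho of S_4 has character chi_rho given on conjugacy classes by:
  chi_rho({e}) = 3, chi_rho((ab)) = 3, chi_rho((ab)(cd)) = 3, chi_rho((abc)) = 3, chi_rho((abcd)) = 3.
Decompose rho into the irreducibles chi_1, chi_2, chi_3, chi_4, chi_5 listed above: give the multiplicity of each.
Multiplicities: chi_1: 3, chi_2: 0, chi_3: 0, chi_4: 0, chi_5: 0.

Explanation: Use <chi_rho, chi> = (1/|G|) sum_C |C| * chi_rho(C) * conj(chi(C)) with |G| = 24 for each irreducible chi in the table:
  <chi_rho, chi_1> = (1/24)[1*(3)*conj(1) + 6*(3)*conj(1) + 3*(3)*conj(1) + 8*(3)*conj(1) + 6*(3)*conj(1)]
      = (1/24)[(3) + (18) + (9) + (24) + (18)] = 72/24 = 3
  <chi_rho, chi_2> = (1/24)[1*(3)*conj(1) + 6*(3)*conj(-1) + 3*(3)*conj(1) + 8*(3)*conj(1) + 6*(3)*conj(-1)]
      = (1/24)[(3) + (-18) + (9) + (24) + (-18)] = 0/24 = 0
  <chi_rho, chi_3> = (1/24)[1*(3)*conj(2) + 6*(3)*conj(0) + 3*(3)*conj(2) + 8*(3)*conj(-1) + 6*(3)*conj(0)]
      = (1/24)[(6) + (0) + (18) + (-24) + (0)] = 0/24 = 0
  <chi_rho, chi_4> = (1/24)[1*(3)*conj(3) + 6*(3)*conj(1) + 3*(3)*conj(-1) + 8*(3)*conj(0) + 6*(3)*conj(-1)]
      = (1/24)[(9) + (18) + (-9) + (0) + (-18)] = 0/24 = 0
  <chi_rho, chi_5> = (1/24)[1*(3)*conj(3) + 6*(3)*conj(-1) + 3*(3)*conj(-1) + 8*(3)*conj(0) + 6*(3)*conj(1)]
      = (1/24)[(9) + (-18) + (-9) + (0) + (18)] = 0/24 = 0
Dimension check: dim(rho) = sum (mult * dim) = 3*1 + 0*1 + 0*2 + 0*3 + 0*3 = 3 = chi_rho(e) = 3.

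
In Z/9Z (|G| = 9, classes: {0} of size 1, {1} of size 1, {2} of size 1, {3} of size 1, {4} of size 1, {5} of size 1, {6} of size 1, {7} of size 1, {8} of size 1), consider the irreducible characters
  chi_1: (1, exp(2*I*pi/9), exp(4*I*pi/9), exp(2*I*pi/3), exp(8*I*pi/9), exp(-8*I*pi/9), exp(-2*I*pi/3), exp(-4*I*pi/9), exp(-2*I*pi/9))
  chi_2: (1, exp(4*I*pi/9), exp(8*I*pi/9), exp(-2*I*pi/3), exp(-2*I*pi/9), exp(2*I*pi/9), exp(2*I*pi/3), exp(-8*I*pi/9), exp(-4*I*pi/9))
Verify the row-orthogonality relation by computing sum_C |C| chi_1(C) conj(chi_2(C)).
Sum = 0; so <chi_1, chi_2> = 0 (distinct irreducibles are orthogonal).

Proof sketch: Compute term by term over conjugacy classes (|C| * chi_1(C) * conj(chi_2(C))):
  1*(1)*conj(1) + 1*(exp(2*I*pi/9))*conj(exp(4*I*pi/9)) + 1*(exp(4*I*pi/9))*conj(exp(8*I*pi/9)) + 1*(exp(2*I*pi/3))*conj(exp(-2*I*pi/3)) + 1*(exp(8*I*pi/9))*conj(exp(-2*I*pi/9)) + 1*(exp(-8*I*pi/9))*conj(exp(2*I*pi/9)) + 1*(exp(-2*I*pi/3))*conj(exp(2*I*pi/3)) + 1*(exp(-4*I*pi/9))*conj(exp(-8*I*pi/9)) + 1*(exp(-2*I*pi/9))*conj(exp(-4*I*pi/9))
  = (1) + (exp(-2*I*pi/9)) + (exp(-4*I*pi/9)) + (exp(-2*I*pi/3)) + (exp(-8*I*pi/9)) + (exp(8*I*pi/9)) + (exp(2*I*pi/3)) + (exp(4*I*pi/9)) + (exp(2*I*pi/9))
  = 0.
(Exp terms are combined using exp(i*s)*conj(exp(i*t)) = exp(i*(s-t)), and sums of them are collapsed using the identity that for every m > 1 the m distinct m-th roots of unity sum to 0, e.g. 1 + exp(2*I*pi/3) + exp(-2*I*pi/3) = 0.)
Dividing by |G| = 9 gives 0/9 = 0, matching the row-orthogonality relation <chi_1, chi_2> = [chi_1 = chi_2].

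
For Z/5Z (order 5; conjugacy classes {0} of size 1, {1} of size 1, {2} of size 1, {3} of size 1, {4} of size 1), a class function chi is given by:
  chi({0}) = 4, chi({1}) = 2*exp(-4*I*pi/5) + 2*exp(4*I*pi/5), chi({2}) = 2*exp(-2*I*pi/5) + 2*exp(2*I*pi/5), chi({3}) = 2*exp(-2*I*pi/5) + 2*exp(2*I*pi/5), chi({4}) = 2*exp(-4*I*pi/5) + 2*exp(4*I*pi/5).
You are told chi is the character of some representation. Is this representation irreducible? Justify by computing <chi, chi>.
Not irreducible (reducible): <chi, chi> = 8 > 1.

Justification: <chi, chi> = (1/|G|) sum_C |C| * |chi(C)|^2 = (1/5)[1*|4|^2 + 1*|2*exp(-4*I*pi/5) + 2*exp(4*I*pi/5)|^2 + 1*|2*exp(-2*I*pi/5) + 2*exp(2*I*pi/5)|^2 + 1*|2*exp(-2*I*pi/5) + 2*exp(2*I*pi/5)|^2 + 1*|2*exp(-4*I*pi/5) + 2*exp(4*I*pi/5)|^2]
  = (1/5)[(16) + (8 + 4*exp(-2*I*pi/5) + 4*exp(2*I*pi/5)) + (8 + 4*exp(-4*I*pi/5) + 4*exp(4*I*pi/5)) + (8 + 4*exp(-4*I*pi/5) + 4*exp(4*I*pi/5)) + (8 + 4*exp(-2*I*pi/5) + 4*exp(2*I*pi/5))] = 40/5 = 8.
(Exp terms are combined using exp(i*s)*conj(exp(i*t)) = exp(i*(s-t)), and sums of them are collapsed using the identity that for every m > 1 the m distinct m-th roots of unity sum to 0, e.g. 1 + exp(2*I*pi/3) + exp(-2*I*pi/3) = 0.)
A character is irreducible iff <chi, chi> = 1, so this representation is reducible.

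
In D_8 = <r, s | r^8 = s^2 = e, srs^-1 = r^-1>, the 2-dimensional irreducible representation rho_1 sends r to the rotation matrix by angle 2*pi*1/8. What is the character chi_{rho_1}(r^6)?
chi_{rho_1}(r^6) = 2*cos(2*pi*1*6/8) = 0

Argument: rho_1(r^6) is rotation by angle 2*pi*1*6/8, whose trace is 2*cos(2*pi*1*6/8) = 0.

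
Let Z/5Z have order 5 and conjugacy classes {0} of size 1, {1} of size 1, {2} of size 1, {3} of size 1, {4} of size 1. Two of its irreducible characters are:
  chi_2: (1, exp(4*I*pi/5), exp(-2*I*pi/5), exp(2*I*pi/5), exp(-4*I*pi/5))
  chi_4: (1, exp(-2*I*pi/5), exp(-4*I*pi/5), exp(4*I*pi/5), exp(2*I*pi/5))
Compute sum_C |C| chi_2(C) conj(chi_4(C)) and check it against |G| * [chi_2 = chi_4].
Sum = 0; so <chi_2, chi_4> = 0 (distinct irreducibles are orthogonal).

Working: Compute term by term over conjugacy classes (|C| * chi_2(C) * conj(chi_4(C))):
  1*(1)*conj(1) + 1*(exp(4*I*pi/5))*conj(exp(-2*I*pi/5)) + 1*(exp(-2*I*pi/5))*conj(exp(-4*I*pi/5)) + 1*(exp(2*I*pi/5))*conj(exp(4*I*pi/5)) + 1*(exp(-4*I*pi/5))*conj(exp(2*I*pi/5))
  = (1) + (exp(-4*I*pi/5)) + (exp(2*I*pi/5)) + (exp(-2*I*pi/5)) + (exp(4*I*pi/5))
  = 0.
(Exp terms are combined using exp(i*s)*conj(exp(i*t)) = exp(i*(s-t)), and sums of them are collapsed using the identity that for every m > 1 the m distinct m-th roots of unity sum to 0, e.g. 1 + exp(2*I*pi/3) + exp(-2*I*pi/3) = 0.)
Dividing by |G| = 5 gives 0/5 = 0, matching the row-orthogonality relation <chi_2, chi_4> = [chi_2 = chi_4].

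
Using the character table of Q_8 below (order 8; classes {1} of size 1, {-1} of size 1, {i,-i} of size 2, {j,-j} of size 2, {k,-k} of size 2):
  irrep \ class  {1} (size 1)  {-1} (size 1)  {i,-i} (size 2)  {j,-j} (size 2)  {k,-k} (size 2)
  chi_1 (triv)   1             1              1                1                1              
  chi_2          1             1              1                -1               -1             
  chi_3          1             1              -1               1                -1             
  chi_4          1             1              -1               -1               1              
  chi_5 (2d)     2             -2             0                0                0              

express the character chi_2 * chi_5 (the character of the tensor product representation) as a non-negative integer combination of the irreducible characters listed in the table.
chi_2 tensor chi_5 = chi_5 (all other irreducibles have multiplicity 0).

Justification: The character of a tensor product is the pointwise product (chi_2 * chi_5)(C) = chi_2(C) * chi_5(C):
  {1}: (1)*(2), {-1}: (1)*(-2), {i,-i}: (1)*(0), {j,-j}: (-1)*(0), {k,-k}: (-1)*(0)
so (chi_2 * chi_5) takes values
  {1} -> 2, {-1} -> -2, {i,-i} -> 0, {j,-j} -> 0, {k,-k} -> 0.
Now take the inner product of this character with each irreducible chi from the table, <chi_2*chi_5, chi> = (1/8) sum_C |C| (chi_2*chi_5)(C) conj(chi(C)):
  <chi_2*chi_5, chi_1> = (1/8)[1*(2)*conj(1) + 1*(-2)*conj(1) + 2*(0)*conj(1) + 2*(0)*conj(1) + 2*(0)*conj(1)]
      = (1/8)[(2) + (-2) + (0) + (0) + (0)] = 0/8 = 0
  <chi_2*chi_5, chi_2> = (1/8)[1*(2)*conj(1) + 1*(-2)*conj(1) + 2*(0)*conj(1) + 2*(0)*conj(-1) + 2*(0)*conj(-1)]
      = (1/8)[(2) + (-2) + (0) + (0) + (0)] = 0/8 = 0
  <chi_2*chi_5, chi_3> = (1/8)[1*(2)*conj(1) + 1*(-2)*conj(1) + 2*(0)*conj(-1) + 2*(0)*conj(1) + 2*(0)*conj(-1)]
      = (1/8)[(2) + (-2) + (0) + (0) + (0)] = 0/8 = 0
  <chi_2*chi_5, chi_4> = (1/8)[1*(2)*conj(1) + 1*(-2)*conj(1) + 2*(0)*conj(-1) + 2*(0)*conj(-1) + 2*(0)*conj(1)]
      = (1/8)[(2) + (-2) + (0) + (0) + (0)] = 0/8 = 0
  <chi_2*chi_5, chi_5> = (1/8)[1*(2)*conj(2) + 1*(-2)*conj(-2) + 2*(0)*conj(0) + 2*(0)*conj(0) + 2*(0)*conj(0)]
      = (1/8)[(4) + (4) + (0) + (0) + (0)] = 8/8 = 1
Hence the multiplicities are chi_5: 1. Dimension check: dim(chi_2)*dim(chi_5) = 1*2 = 2 and sum (mult * dim) = 1*2 = 2.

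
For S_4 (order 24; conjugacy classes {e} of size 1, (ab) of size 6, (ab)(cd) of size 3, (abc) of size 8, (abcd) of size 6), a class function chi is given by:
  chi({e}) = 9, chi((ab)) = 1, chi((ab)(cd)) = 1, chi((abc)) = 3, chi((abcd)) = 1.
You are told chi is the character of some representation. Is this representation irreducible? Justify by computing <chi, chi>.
Not irreducible (reducible): <chi, chi> = 7 > 1.

Explanation: <chi, chi> = (1/|G|) sum_C |C| * |chi(C)|^2 = (1/24)[1*|9|^2 + 6*|1|^2 + 3*|1|^2 + 8*|3|^2 + 6*|1|^2]
  = (1/24)[(81) + (6) + (3) + (72) + (6)] = 168/24 = 7.
A character is irreducible iff <chi, chi> = 1, so this representation is reducible.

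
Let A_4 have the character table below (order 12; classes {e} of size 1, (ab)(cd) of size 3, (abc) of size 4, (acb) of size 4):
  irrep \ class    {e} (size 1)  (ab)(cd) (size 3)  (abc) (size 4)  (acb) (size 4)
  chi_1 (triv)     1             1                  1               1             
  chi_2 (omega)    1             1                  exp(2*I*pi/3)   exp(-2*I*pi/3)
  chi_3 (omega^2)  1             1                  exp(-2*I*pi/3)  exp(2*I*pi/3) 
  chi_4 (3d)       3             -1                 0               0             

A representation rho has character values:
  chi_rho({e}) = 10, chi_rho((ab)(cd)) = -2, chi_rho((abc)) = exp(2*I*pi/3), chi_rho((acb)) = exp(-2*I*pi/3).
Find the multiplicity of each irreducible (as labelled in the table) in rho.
Multiplicities: chi_1: 0, chi_2: 1, chi_3: 0, chi_4: 3.

Reasoning: Use <chi_rho, chi> = (1/|G|) sum_C |C| * chi_rho(C) * conj(chi(C)) with |G| = 12 for each irreducible chi in the table:
  <chi_rho, chi_1> = (1/12)[1*(10)*conj(1) + 3*(-2)*conj(1) + 4*(exp(2*I*pi/3))*conj(1) + 4*(exp(-2*I*pi/3))*conj(1)]
      = (1/12)[(10) + (-6) + (4*exp(2*I*pi/3)) + (4*exp(-2*I*pi/3))] = 0/12 = 0
  <chi_rho, chi_2> = (1/12)[1*(10)*conj(1) + 3*(-2)*conj(1) + 4*(exp(2*I*pi/3))*conj(exp(2*I*pi/3)) + 4*(exp(-2*I*pi/3))*conj(exp(-2*I*pi/3))]
      = (1/12)[(10) + (-6) + (4) + (4)] = 12/12 = 1
  <chi_rho, chi_3> = (1/12)[1*(10)*conj(1) + 3*(-2)*conj(1) + 4*(exp(2*I*pi/3))*conj(exp(-2*I*pi/3)) + 4*(exp(-2*I*pi/3))*conj(exp(2*I*pi/3))]
      = (1/12)[(10) + (-6) + (4*exp(-2*I*pi/3)) + (4*exp(2*I*pi/3))] = 0/12 = 0
  <chi_rho, chi_4> = (1/12)[1*(10)*conj(3) + 3*(-2)*conj(-1) + 4*(exp(2*I*pi/3))*conj(0) + 4*(exp(-2*I*pi/3))*conj(0)]
      = (1/12)[(30) + (6) + (0) + (0)] = 36/12 = 3
(Exp terms are combined using exp(i*s)*conj(exp(i*t)) = exp(i*(s-t)), and sums of them are collapsed using the identity that for every m > 1 the m distinct m-th roots of unity sum to 0, e.g. 1 + exp(2*I*pi/3) + exp(-2*I*pi/3) = 0.)
Dimension check: dim(rho) = sum (mult * dim) = 0*1 + 1*1 + 0*1 + 3*3 = 10 = chi_rho(e) = 10.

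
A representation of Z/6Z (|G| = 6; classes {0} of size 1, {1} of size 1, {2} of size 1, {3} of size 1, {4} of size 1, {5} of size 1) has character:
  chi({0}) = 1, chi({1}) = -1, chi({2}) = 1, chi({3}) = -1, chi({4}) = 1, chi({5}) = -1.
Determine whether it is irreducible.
Irreducible: <chi, chi> = 1.

Justification: <chi, chi> = (1/|G|) sum_C |C| * |chi(C)|^2 = (1/6)[1*|1|^2 + 1*|-1|^2 + 1*|1|^2 + 1*|-1|^2 + 1*|1|^2 + 1*|-1|^2]
  = (1/6)[(1) + (1) + (1) + (1) + (1) + (1)] = 6/6 = 1.
(Exp terms are combined using exp(i*s)*conj(exp(i*t)) = exp(i*(s-t)), and sums of them are collapsed using the identity that for every m > 1 the m distinct m-th roots of unity sum to 0, e.g. 1 + exp(2*I*pi/3) + exp(-2*I*pi/3) = 0.)
A character is irreducible iff <chi, chi> = 1, so this representation is irreducible.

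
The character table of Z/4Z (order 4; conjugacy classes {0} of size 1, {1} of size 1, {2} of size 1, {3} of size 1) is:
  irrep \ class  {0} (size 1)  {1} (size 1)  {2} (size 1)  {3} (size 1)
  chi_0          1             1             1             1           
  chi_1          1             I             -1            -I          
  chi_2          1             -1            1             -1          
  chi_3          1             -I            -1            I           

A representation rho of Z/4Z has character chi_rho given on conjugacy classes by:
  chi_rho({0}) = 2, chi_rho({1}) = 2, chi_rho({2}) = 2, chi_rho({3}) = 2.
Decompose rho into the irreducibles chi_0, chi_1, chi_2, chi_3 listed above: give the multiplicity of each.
Multiplicities: chi_0: 2, chi_1: 0, chi_2: 0, chi_3: 0.

Why: Use <chi_rho, chi> = (1/|G|) sum_C |C| * chi_rho(C) * conj(chi(C)) with |G| = 4 for each irreducible chi in the table:
  <chi_rho, chi_0> = (1/4)[1*(2)*conj(1) + 1*(2)*conj(1) + 1*(2)*conj(1) + 1*(2)*conj(1)]
      = (1/4)[(2) + (2) + (2) + (2)] = 8/4 = 2
  <chi_rho, chi_1> = (1/4)[1*(2)*conj(1) + 1*(2)*conj(I) + 1*(2)*conj(-1) + 1*(2)*conj(-I)]
      = (1/4)[(2) + (-2*I) + (-2) + (2*I)] = 0/4 = 0
  <chi_rho, chi_2> = (1/4)[1*(2)*conj(1) + 1*(2)*conj(-1) + 1*(2)*conj(1) + 1*(2)*conj(-1)]
      = (1/4)[(2) + (-2) + (2) + (-2)] = 0/4 = 0
  <chi_rho, chi_3> = (1/4)[1*(2)*conj(1) + 1*(2)*conj(-I) + 1*(2)*conj(-1) + 1*(2)*conj(I)]
      = (1/4)[(2) + (2*I) + (-2) + (-2*I)] = 0/4 = 0
(Exp terms are combined using exp(i*s)*conj(exp(i*t)) = exp(i*(s-t)), and sums of them are collapsed using the identity that for every m > 1 the m distinct m-th roots of unity sum to 0, e.g. 1 + exp(2*I*pi/3) + exp(-2*I*pi/3) = 0.)
Dimension check: dim(rho) = sum (mult * dim) = 2*1 + 0*1 + 0*1 + 0*1 = 2 = chi_rho(e) = 2.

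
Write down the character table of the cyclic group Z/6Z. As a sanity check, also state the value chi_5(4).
Character table of Z/6Z (irreps indexed chi_0,...,chi_5 with chi_k(m) = zeta_6^(k*m), zeta_6 = exp(2*pi*i/6)):
  irrep \ class  {0} (size 1)  {1} (size 1)    {2} (size 1)    {3} (size 1)  {4} (size 1)    {5} (size 1)  
  chi_0          1             1               1               1             1               1             
  chi_1          1             exp(I*pi/3)     exp(2*I*pi/3)   -1            exp(-2*I*pi/3)  exp(-I*pi/3)  
  chi_2          1             exp(2*I*pi/3)   exp(-2*I*pi/3)  1             exp(2*I*pi/3)   exp(-2*I*pi/3)
  chi_3          1             -1              1               -1            1               -1            
  chi_4          1             exp(-2*I*pi/3)  exp(2*I*pi/3)   1             exp(-2*I*pi/3)  exp(2*I*pi/3) 
  chi_5          1             exp(-I*pi/3)    exp(-2*I*pi/3)  -1            exp(2*I*pi/3)   exp(I*pi/3)   

Spot check: chi_5(4) = zeta_6^(5*4) = zeta_6^20 = exp(2*I*pi/3).

Reasoning: Z/6Z is abelian, so all 6 irreducible complex representations are 1-dimensional. They are given by chi_k(m) = zeta_6^(k*m) for k = 0,...,5. Row orthogonality: sum_m chi_k(m) conj(chi_l(m)) = 6 * [k = l].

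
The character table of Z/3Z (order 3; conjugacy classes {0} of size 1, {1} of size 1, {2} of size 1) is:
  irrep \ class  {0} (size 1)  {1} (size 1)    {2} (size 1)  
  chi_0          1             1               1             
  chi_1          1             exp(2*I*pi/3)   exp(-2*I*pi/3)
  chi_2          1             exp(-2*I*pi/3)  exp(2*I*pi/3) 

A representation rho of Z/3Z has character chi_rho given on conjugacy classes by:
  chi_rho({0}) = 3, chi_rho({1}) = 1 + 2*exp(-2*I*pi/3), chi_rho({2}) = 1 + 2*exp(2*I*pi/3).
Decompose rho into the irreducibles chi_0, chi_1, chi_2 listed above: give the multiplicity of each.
Multiplicities: chi_0: 1, chi_1: 0, chi_2: 2.

Solution. Use <chi_rho, chi> = (1/|G|) sum_C |C| * chi_rho(C) * conj(chi(C)) with |G| = 3 for each irreducible chi in the table:
  <chi_rho, chi_0> = (1/3)[1*(3)*conj(1) + 1*(1 + 2*exp(-2*I*pi/3))*conj(1) + 1*(1 + 2*exp(2*I*pi/3))*conj(1)]
      = (1/3)[(3) + (1 + 2*exp(-2*I*pi/3)) + (1 + 2*exp(2*I*pi/3))] = 3/3 = 1
  <chi_rho, chi_1> = (1/3)[1*(3)*conj(1) + 1*(1 + 2*exp(-2*I*pi/3))*conj(exp(2*I*pi/3)) + 1*(1 + 2*exp(2*I*pi/3))*conj(exp(-2*I*pi/3))]
      = (1/3)[(3) + (exp(-2*I*pi/3) + 2*exp(2*I*pi/3)) + (2*exp(-2*I*pi/3) + exp(2*I*pi/3))] = 0/3 = 0
  <chi_rho, chi_2> = (1/3)[1*(3)*conj(1) + 1*(1 + 2*exp(-2*I*pi/3))*conj(exp(-2*I*pi/3)) + 1*(1 + 2*exp(2*I*pi/3))*conj(exp(2*I*pi/3))]
      = (1/3)[(3) + (2 + exp(2*I*pi/3)) + (2 + exp(-2*I*pi/3))] = 6/3 = 2
(Exp terms are combined using exp(i*s)*conj(exp(i*t)) = exp(i*(s-t)), and sums of them are collapsed using the identity that for every m > 1 the m distinct m-th roots of unity sum to 0, e.g. 1 + exp(2*I*pi/3) + exp(-2*I*pi/3) = 0.)
Dimension check: dim(rho) = sum (mult * dim) = 1*1 + 0*1 + 2*1 = 3 = chi_rho(e) = 3.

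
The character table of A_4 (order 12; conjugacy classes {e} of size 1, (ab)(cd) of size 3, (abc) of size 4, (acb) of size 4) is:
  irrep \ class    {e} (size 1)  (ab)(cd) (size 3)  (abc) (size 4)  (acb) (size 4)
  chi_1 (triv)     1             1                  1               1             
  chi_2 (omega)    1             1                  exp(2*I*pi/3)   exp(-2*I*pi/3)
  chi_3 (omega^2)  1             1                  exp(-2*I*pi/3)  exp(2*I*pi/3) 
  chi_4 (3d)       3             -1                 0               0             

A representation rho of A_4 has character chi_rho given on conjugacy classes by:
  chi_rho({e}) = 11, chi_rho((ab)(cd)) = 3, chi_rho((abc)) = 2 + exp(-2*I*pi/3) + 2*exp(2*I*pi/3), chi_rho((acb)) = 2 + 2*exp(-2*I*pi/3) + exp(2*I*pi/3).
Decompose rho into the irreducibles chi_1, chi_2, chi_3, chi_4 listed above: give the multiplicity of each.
Multiplicities: chi_1: 2, chi_2: 2, chi_3: 1, chi_4: 2.

Why: Use <chi_rho, chi> = (1/|G|) sum_C |C| * chi_rho(C) * conj(chi(C)) with |G| = 12 for each irreducible chi in the table:
  <chi_rho, chi_1> = (1/12)[1*(11)*conj(1) + 3*(3)*conj(1) + 4*(2 + exp(-2*I*pi/3) + 2*exp(2*I*pi/3))*conj(1) + 4*(2 + 2*exp(-2*I*pi/3) + exp(2*I*pi/3))*conj(1)]
      = (1/12)[(11) + (9) + (8 + 4*exp(-2*I*pi/3) + 8*exp(2*I*pi/3)) + (8 + 8*exp(-2*I*pi/3) + 4*exp(2*I*pi/3))] = 24/12 = 2
  <chi_rho, chi_2> = (1/12)[1*(11)*conj(1) + 3*(3)*conj(1) + 4*(2 + exp(-2*I*pi/3) + 2*exp(2*I*pi/3))*conj(exp(2*I*pi/3)) + 4*(2 + 2*exp(-2*I*pi/3) + exp(2*I*pi/3))*conj(exp(-2*I*pi/3))]
      = (1/12)[(11) + (9) + (8 + 8*exp(-2*I*pi/3) + 4*exp(2*I*pi/3)) + (8 + 4*exp(-2*I*pi/3) + 8*exp(2*I*pi/3))] = 24/12 = 2
  <chi_rho, chi_3> = (1/12)[1*(11)*conj(1) + 3*(3)*conj(1) + 4*(2 + exp(-2*I*pi/3) + 2*exp(2*I*pi/3))*conj(exp(-2*I*pi/3)) + 4*(2 + 2*exp(-2*I*pi/3) + exp(2*I*pi/3))*conj(exp(2*I*pi/3))]
      = (1/12)[(11) + (9) + (-4) + (-4)] = 12/12 = 1
  <chi_rho, chi_4> = (1/12)[1*(11)*conj(3) + 3*(3)*conj(-1) + 4*(2 + exp(-2*I*pi/3) + 2*exp(2*I*pi/3))*conj(0) + 4*(2 + 2*exp(-2*I*pi/3) + exp(2*I*pi/3))*conj(0)]
      = (1/12)[(33) + (-9) + (0) + (0)] = 24/12 = 2
(Exp terms are combined using exp(i*s)*conj(exp(i*t)) = exp(i*(s-t)), and sums of them are collapsed using the identity that for every m > 1 the m distinct m-th roots of unity sum to 0, e.g. 1 + exp(2*I*pi/3) + exp(-2*I*pi/3) = 0.)
Dimension check: dim(rho) = sum (mult * dim) = 2*1 + 2*1 + 1*1 + 2*3 = 11 = chi_rho(e) = 11.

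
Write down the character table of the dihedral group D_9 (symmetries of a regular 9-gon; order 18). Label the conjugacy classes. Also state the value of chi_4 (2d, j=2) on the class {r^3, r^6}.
Conjugacy classes: {e} of size 1, {r^1, r^8} of size 2, {r^2, r^7} of size 2, {r^3, r^6} of size 2, {r^4, r^5} of size 2, {s, sr, ..., sr^8} of size 9.
Character table:
  irrep \ class              {e} (size 1)  {r^1, r^8} (size 2)  {r^2, r^7} (size 2)  {r^3, r^6} (size 2)  {r^4, r^5} (size 2)  {s, sr, ..., sr^8} (size 9)
  chi_1 (triv)               1             1                    1                    1                    1                    1                          
  chi_2 (sign: r->1, s->-1)  1             1                    1                    1                    1                    -1                         
  chi_3 (2d, j=1)            2             2*cos(2*pi/9)        2*cos(4*pi/9)        -1                   -2*cos(pi/9)         0                          
  chi_4 (2d, j=2)            2             2*cos(4*pi/9)        -2*cos(pi/9)         -1                   2*cos(2*pi/9)        0                          
  chi_5 (2d, j=3)            2             -1                   -1                   2                    -1                   0                          
  chi_6 (2d, j=4)            2             -2*cos(pi/9)         2*cos(2*pi/9)        -1                   2*cos(4*pi/9)        0                          

Spot check: chi_4 (2d, j=2) on {r^3, r^6} = -1.

Derivation: D_9 has order 2*9 = 18 with 6 conjugacy classes, hence 6 irreducibles. Sum of squared dims 1 + 1 + 4 + 4 + 4 + 4 = 18 = |G|. Linear characters come from the abelianisation; the 2-dimensional irreps have character r^k -> 2*cos(2*pi*j*k/9), reflections -> 0.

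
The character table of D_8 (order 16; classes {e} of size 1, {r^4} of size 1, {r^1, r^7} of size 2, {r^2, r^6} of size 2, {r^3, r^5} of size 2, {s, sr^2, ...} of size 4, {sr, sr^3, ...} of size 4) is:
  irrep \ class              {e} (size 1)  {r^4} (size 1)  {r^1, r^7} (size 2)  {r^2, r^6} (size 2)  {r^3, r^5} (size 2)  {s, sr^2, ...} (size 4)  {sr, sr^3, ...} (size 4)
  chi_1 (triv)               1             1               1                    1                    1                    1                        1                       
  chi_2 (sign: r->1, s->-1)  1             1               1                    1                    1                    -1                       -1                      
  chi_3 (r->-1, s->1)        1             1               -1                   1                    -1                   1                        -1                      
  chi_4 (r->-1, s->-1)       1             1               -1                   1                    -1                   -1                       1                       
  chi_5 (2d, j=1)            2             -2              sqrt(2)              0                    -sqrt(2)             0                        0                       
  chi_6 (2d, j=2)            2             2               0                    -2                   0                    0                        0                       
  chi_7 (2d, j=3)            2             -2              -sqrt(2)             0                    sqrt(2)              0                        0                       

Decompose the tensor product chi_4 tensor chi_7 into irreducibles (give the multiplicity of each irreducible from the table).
chi_4 tensor chi_7 = chi_5 (all other irreducibles have multiplicity 0).

Working: The character of a tensor product is the pointwise product (chi_4 * chi_7)(C) = chi_4(C) * chi_7(C):
  {e}: (1)*(2), {r^4}: (1)*(-2), {r^1, r^7}: (-1)*(-sqrt(2)), {r^2, r^6}: (1)*(0), {r^3, r^5}: (-1)*(sqrt(2)), {s, sr^2, ...}: (-1)*(0), {sr, sr^3, ...}: (1)*(0)
so (chi_4 * chi_7) takes values
  {e} -> 2, {r^4} -> -2, {r^1, r^7} -> sqrt(2), {r^2, r^6} -> 0, {r^3, r^5} -> -sqrt(2), {s, sr^2, ...} -> 0, {sr, sr^3, ...} -> 0.
Now take the inner product of this character with each irreducible chi from the table, <chi_4*chi_7, chi> = (1/16) sum_C |C| (chi_4*chi_7)(C) conj(chi(C)):
  <chi_4*chi_7, chi_1> = (1/16)[1*(2)*conj(1) + 1*(-2)*conj(1) + 2*(sqrt(2))*conj(1) + 2*(0)*conj(1) + 2*(-sqrt(2))*conj(1) + 4*(0)*conj(1) + 4*(0)*conj(1)]
      = (1/16)[(2) + (-2) + (2*sqrt(2)) + (0) + (-2*sqrt(2)) + (0) + (0)] = 0/16 = 0
  <chi_4*chi_7, chi_2> = (1/16)[1*(2)*conj(1) + 1*(-2)*conj(1) + 2*(sqrt(2))*conj(1) + 2*(0)*conj(1) + 2*(-sqrt(2))*conj(1) + 4*(0)*conj(-1) + 4*(0)*conj(-1)]
      = (1/16)[(2) + (-2) + (2*sqrt(2)) + (0) + (-2*sqrt(2)) + (0) + (0)] = 0/16 = 0
  <chi_4*chi_7, chi_3> = (1/16)[1*(2)*conj(1) + 1*(-2)*conj(1) + 2*(sqrt(2))*conj(-1) + 2*(0)*conj(1) + 2*(-sqrt(2))*conj(-1) + 4*(0)*conj(1) + 4*(0)*conj(-1)]
      = (1/16)[(2) + (-2) + (-2*sqrt(2)) + (0) + (2*sqrt(2)) + (0) + (0)] = 0/16 = 0
  <chi_4*chi_7, chi_4> = (1/16)[1*(2)*conj(1) + 1*(-2)*conj(1) + 2*(sqrt(2))*conj(-1) + 2*(0)*conj(1) + 2*(-sqrt(2))*conj(-1) + 4*(0)*conj(-1) + 4*(0)*conj(1)]
      = (1/16)[(2) + (-2) + (-2*sqrt(2)) + (0) + (2*sqrt(2)) + (0) + (0)] = 0/16 = 0
  <chi_4*chi_7, chi_5> = (1/16)[1*(2)*conj(2) + 1*(-2)*conj(-2) + 2*(sqrt(2))*conj(sqrt(2)) + 2*(0)*conj(0) + 2*(-sqrt(2))*conj(-sqrt(2)) + 4*(0)*conj(0) + 4*(0)*conj(0)]
      = (1/16)[(4) + (4) + (4) + (0) + (4) + (0) + (0)] = 16/16 = 1
  <chi_4*chi_7, chi_6> = (1/16)[1*(2)*conj(2) + 1*(-2)*conj(2) + 2*(sqrt(2))*conj(0) + 2*(0)*conj(-2) + 2*(-sqrt(2))*conj(0) + 4*(0)*conj(0) + 4*(0)*conj(0)]
      = (1/16)[(4) + (-4) + (0) + (0) + (0) + (0) + (0)] = 0/16 = 0
  <chi_4*chi_7, chi_7> = (1/16)[1*(2)*conj(2) + 1*(-2)*conj(-2) + 2*(sqrt(2))*conj(-sqrt(2)) + 2*(0)*conj(0) + 2*(-sqrt(2))*conj(sqrt(2)) + 4*(0)*conj(0) + 4*(0)*conj(0)]
      = (1/16)[(4) + (4) + (-4) + (0) + (-4) + (0) + (0)] = 0/16 = 0
Hence the multiplicities are chi_5: 1. Dimension check: dim(chi_4)*dim(chi_7) = 1*2 = 2 and sum (mult * dim) = 1*2 = 2.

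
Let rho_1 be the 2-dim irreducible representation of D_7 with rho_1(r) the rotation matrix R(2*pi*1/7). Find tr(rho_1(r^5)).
chi_{rho_1}(r^5) = 2*cos(2*pi*1*5/7) = -2*cos(3*pi/7)

Derivation: rho_1(r^5) is rotation by angle 2*pi*1*5/7, whose trace is 2*cos(2*pi*1*5/7) = -2*cos(3*pi/7).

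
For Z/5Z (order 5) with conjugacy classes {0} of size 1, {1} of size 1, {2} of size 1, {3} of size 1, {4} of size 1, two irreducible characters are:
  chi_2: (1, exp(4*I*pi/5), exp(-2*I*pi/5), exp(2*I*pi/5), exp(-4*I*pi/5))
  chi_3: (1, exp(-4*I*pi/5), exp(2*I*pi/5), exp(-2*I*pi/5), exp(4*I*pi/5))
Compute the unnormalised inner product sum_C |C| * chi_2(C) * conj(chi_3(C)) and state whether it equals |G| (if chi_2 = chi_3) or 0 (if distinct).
Sum = 0; so <chi_2, chi_3> = 0 (distinct irreducibles are orthogonal).

Why: Compute term by term over conjugacy classes (|C| * chi_2(C) * conj(chi_3(C))):
  1*(1)*conj(1) + 1*(exp(4*I*pi/5))*conj(exp(-4*I*pi/5)) + 1*(exp(-2*I*pi/5))*conj(exp(2*I*pi/5)) + 1*(exp(2*I*pi/5))*conj(exp(-2*I*pi/5)) + 1*(exp(-4*I*pi/5))*conj(exp(4*I*pi/5))
  = (1) + (exp(-2*I*pi/5)) + (exp(-4*I*pi/5)) + (exp(4*I*pi/5)) + (exp(2*I*pi/5))
  = 0.
(Exp terms are combined using exp(i*s)*conj(exp(i*t)) = exp(i*(s-t)), and sums of them are collapsed using the identity that for every m > 1 the m distinct m-th roots of unity sum to 0, e.g. 1 + exp(2*I*pi/3) + exp(-2*I*pi/3) = 0.)
Dividing by |G| = 5 gives 0/5 = 0, matching the row-orthogonality relation <chi_2, chi_3> = [chi_2 = chi_3].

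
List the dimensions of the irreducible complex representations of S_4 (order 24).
Dimensions: 1, 1, 2, 3, 3

Solution. There are 5 irreducibles (= number of conjugacy classes). Their dimensions d_i satisfy sum d_i^2 = |G| = 24: 1 + 1 + 4 + 9 + 9 = 24.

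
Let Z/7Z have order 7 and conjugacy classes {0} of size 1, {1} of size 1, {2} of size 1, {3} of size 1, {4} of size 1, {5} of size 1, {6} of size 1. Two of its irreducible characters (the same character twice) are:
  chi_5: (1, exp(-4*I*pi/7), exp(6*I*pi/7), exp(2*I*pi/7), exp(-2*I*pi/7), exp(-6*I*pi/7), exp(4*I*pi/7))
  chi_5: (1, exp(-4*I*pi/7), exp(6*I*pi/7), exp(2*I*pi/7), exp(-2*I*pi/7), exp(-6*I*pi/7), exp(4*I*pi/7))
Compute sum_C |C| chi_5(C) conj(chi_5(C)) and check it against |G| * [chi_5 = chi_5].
Sum = 7 = |G| = 7; so <chi_5, chi_5> = 1 (norm-1 confirms irreducibility).

Explanation: Compute term by term over conjugacy classes (|C| * chi_5(C) * conj(chi_5(C))):
  1*(1)*conj(1) + 1*(exp(-4*I*pi/7))*conj(exp(-4*I*pi/7)) + 1*(exp(6*I*pi/7))*conj(exp(6*I*pi/7)) + 1*(exp(2*I*pi/7))*conj(exp(2*I*pi/7)) + 1*(exp(-2*I*pi/7))*conj(exp(-2*I*pi/7)) + 1*(exp(-6*I*pi/7))*conj(exp(-6*I*pi/7)) + 1*(exp(4*I*pi/7))*conj(exp(4*I*pi/7))
  = (1) + (1) + (1) + (1) + (1) + (1) + (1)
  = 7.
(Exp terms are combined using exp(i*s)*conj(exp(i*t)) = exp(i*(s-t)), and sums of them are collapsed using the identity that for every m > 1 the m distinct m-th roots of unity sum to 0, e.g. 1 + exp(2*I*pi/3) + exp(-2*I*pi/3) = 0.)
Dividing by |G| = 7 gives 7/7 = 1, matching the row-orthogonality relation <chi_5, chi_5> = [chi_5 = chi_5].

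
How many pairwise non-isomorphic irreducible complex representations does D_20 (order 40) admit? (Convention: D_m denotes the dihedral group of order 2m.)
13

Details: The number of irreducible complex representations of a finite group equals its number of conjugacy classes. D_20 has 13 conjugacy classes (n/2 + 3 for n even), so D_20 (order 40) has exactly 13 irreducible complex representations.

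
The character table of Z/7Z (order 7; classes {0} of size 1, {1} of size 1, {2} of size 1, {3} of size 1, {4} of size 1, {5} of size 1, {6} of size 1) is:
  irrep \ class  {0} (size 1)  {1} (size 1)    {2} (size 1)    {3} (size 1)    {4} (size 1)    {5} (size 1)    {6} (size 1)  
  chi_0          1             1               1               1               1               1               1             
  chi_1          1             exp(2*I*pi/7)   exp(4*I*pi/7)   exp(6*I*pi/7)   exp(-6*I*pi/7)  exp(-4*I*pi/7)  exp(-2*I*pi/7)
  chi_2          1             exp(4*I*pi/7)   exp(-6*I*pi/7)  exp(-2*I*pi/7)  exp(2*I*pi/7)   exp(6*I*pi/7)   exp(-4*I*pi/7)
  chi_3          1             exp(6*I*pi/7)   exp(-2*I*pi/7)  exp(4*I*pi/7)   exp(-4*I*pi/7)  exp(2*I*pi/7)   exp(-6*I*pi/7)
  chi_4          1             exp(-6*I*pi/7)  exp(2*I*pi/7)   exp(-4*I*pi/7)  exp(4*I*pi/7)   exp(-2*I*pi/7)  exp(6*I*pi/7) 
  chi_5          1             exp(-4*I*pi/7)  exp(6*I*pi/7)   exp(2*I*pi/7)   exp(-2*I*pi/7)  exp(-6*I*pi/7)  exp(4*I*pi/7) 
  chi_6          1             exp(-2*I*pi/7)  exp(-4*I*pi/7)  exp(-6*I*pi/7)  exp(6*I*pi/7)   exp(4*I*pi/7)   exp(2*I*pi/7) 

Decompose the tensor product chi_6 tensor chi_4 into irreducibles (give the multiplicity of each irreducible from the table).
chi_6 tensor chi_4 = chi_3 (all other irreducibles have multiplicity 0).

Argument: The character of a tensor product is the pointwise product (chi_6 * chi_4)(C) = chi_6(C) * chi_4(C):
  {0}: (1)*(1), {1}: (exp(-2*I*pi/7))*(exp(-6*I*pi/7)), {2}: (exp(-4*I*pi/7))*(exp(2*I*pi/7)), {3}: (exp(-6*I*pi/7))*(exp(-4*I*pi/7)), {4}: (exp(6*I*pi/7))*(exp(4*I*pi/7)), {5}: (exp(4*I*pi/7))*(exp(-2*I*pi/7)), {6}: (exp(2*I*pi/7))*(exp(6*I*pi/7))
so (chi_6 * chi_4) takes values
  {0} -> 1, {1} -> exp(6*I*pi/7), {2} -> exp(-2*I*pi/7), {3} -> exp(4*I*pi/7), {4} -> exp(-4*I*pi/7), {5} -> exp(2*I*pi/7), {6} -> exp(-6*I*pi/7).
Now take the inner product of this character with each irreducible chi from the table, <chi_6*chi_4, chi> = (1/7) sum_C |C| (chi_6*chi_4)(C) conj(chi(C)):
  <chi_6*chi_4, chi_0> = (1/7)[1*(1)*conj(1) + 1*(exp(6*I*pi/7))*conj(1) + 1*(exp(-2*I*pi/7))*conj(1) + 1*(exp(4*I*pi/7))*conj(1) + 1*(exp(-4*I*pi/7))*conj(1) + 1*(exp(2*I*pi/7))*conj(1) + 1*(exp(-6*I*pi/7))*conj(1)]
      = (1/7)[(1) + (exp(6*I*pi/7)) + (exp(-2*I*pi/7)) + (exp(4*I*pi/7)) + (exp(-4*I*pi/7)) + (exp(2*I*pi/7)) + (exp(-6*I*pi/7))] = 0/7 = 0
  <chi_6*chi_4, chi_1> = (1/7)[1*(1)*conj(1) + 1*(exp(6*I*pi/7))*conj(exp(2*I*pi/7)) + 1*(exp(-2*I*pi/7))*conj(exp(4*I*pi/7)) + 1*(exp(4*I*pi/7))*conj(exp(6*I*pi/7)) + 1*(exp(-4*I*pi/7))*conj(exp(-6*I*pi/7)) + 1*(exp(2*I*pi/7))*conj(exp(-4*I*pi/7)) + 1*(exp(-6*I*pi/7))*conj(exp(-2*I*pi/7))]
      = (1/7)[(1) + (exp(4*I*pi/7)) + (exp(-6*I*pi/7)) + (exp(-2*I*pi/7)) + (exp(2*I*pi/7)) + (exp(6*I*pi/7)) + (exp(-4*I*pi/7))] = 0/7 = 0
  <chi_6*chi_4, chi_2> = (1/7)[1*(1)*conj(1) + 1*(exp(6*I*pi/7))*conj(exp(4*I*pi/7)) + 1*(exp(-2*I*pi/7))*conj(exp(-6*I*pi/7)) + 1*(exp(4*I*pi/7))*conj(exp(-2*I*pi/7)) + 1*(exp(-4*I*pi/7))*conj(exp(2*I*pi/7)) + 1*(exp(2*I*pi/7))*conj(exp(6*I*pi/7)) + 1*(exp(-6*I*pi/7))*conj(exp(-4*I*pi/7))]
      = (1/7)[(1) + (exp(2*I*pi/7)) + (exp(4*I*pi/7)) + (exp(6*I*pi/7)) + (exp(-6*I*pi/7)) + (exp(-4*I*pi/7)) + (exp(-2*I*pi/7))] = 0/7 = 0
  <chi_6*chi_4, chi_3> = (1/7)[1*(1)*conj(1) + 1*(exp(6*I*pi/7))*conj(exp(6*I*pi/7)) + 1*(exp(-2*I*pi/7))*conj(exp(-2*I*pi/7)) + 1*(exp(4*I*pi/7))*conj(exp(4*I*pi/7)) + 1*(exp(-4*I*pi/7))*conj(exp(-4*I*pi/7)) + 1*(exp(2*I*pi/7))*conj(exp(2*I*pi/7)) + 1*(exp(-6*I*pi/7))*conj(exp(-6*I*pi/7))]
      = (1/7)[(1) + (1) + (1) + (1) + (1) + (1) + (1)] = 7/7 = 1
  <chi_6*chi_4, chi_4> = (1/7)[1*(1)*conj(1) + 1*(exp(6*I*pi/7))*conj(exp(-6*I*pi/7)) + 1*(exp(-2*I*pi/7))*conj(exp(2*I*pi/7)) + 1*(exp(4*I*pi/7))*conj(exp(-4*I*pi/7)) + 1*(exp(-4*I*pi/7))*conj(exp(4*I*pi/7)) + 1*(exp(2*I*pi/7))*conj(exp(-2*I*pi/7)) + 1*(exp(-6*I*pi/7))*conj(exp(6*I*pi/7))]
      = (1/7)[(1) + (exp(-2*I*pi/7)) + (exp(-4*I*pi/7)) + (exp(-6*I*pi/7)) + (exp(6*I*pi/7)) + (exp(4*I*pi/7)) + (exp(2*I*pi/7))] = 0/7 = 0
  <chi_6*chi_4, chi_5> = (1/7)[1*(1)*conj(1) + 1*(exp(6*I*pi/7))*conj(exp(-4*I*pi/7)) + 1*(exp(-2*I*pi/7))*conj(exp(6*I*pi/7)) + 1*(exp(4*I*pi/7))*conj(exp(2*I*pi/7)) + 1*(exp(-4*I*pi/7))*conj(exp(-2*I*pi/7)) + 1*(exp(2*I*pi/7))*conj(exp(-6*I*pi/7)) + 1*(exp(-6*I*pi/7))*conj(exp(4*I*pi/7))]
      = (1/7)[(1) + (exp(-4*I*pi/7)) + (exp(6*I*pi/7)) + (exp(2*I*pi/7)) + (exp(-2*I*pi/7)) + (exp(-6*I*pi/7)) + (exp(4*I*pi/7))] = 0/7 = 0
  <chi_6*chi_4, chi_6> = (1/7)[1*(1)*conj(1) + 1*(exp(6*I*pi/7))*conj(exp(-2*I*pi/7)) + 1*(exp(-2*I*pi/7))*conj(exp(-4*I*pi/7)) + 1*(exp(4*I*pi/7))*conj(exp(-6*I*pi/7)) + 1*(exp(-4*I*pi/7))*conj(exp(6*I*pi/7)) + 1*(exp(2*I*pi/7))*conj(exp(4*I*pi/7)) + 1*(exp(-6*I*pi/7))*conj(exp(2*I*pi/7))]
      = (1/7)[(1) + (exp(-6*I*pi/7)) + (exp(2*I*pi/7)) + (exp(-4*I*pi/7)) + (exp(4*I*pi/7)) + (exp(-2*I*pi/7)) + (exp(6*I*pi/7))] = 0/7 = 0
(Exp terms are combined using exp(i*s)*conj(exp(i*t)) = exp(i*(s-t)), and sums of them are collapsed using the identity that for every m > 1 the m distinct m-th roots of unity sum to 0, e.g. 1 + exp(2*I*pi/3) + exp(-2*I*pi/3) = 0.)
Hence the multiplicities are chi_3: 1. Dimension check: dim(chi_6)*dim(chi_4) = 1*1 = 1 and sum (mult * dim) = 1*1 = 1.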